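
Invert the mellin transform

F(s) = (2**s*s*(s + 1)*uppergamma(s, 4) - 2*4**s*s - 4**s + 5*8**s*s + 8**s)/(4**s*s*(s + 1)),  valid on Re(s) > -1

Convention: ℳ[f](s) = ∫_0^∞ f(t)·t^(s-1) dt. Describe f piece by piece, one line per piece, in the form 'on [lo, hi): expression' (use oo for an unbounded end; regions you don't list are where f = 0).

slice at 1, 2, transform all 3 pieces, and sum them
the [0, 1) slice contributes ∫ t·t^(s-1) dt
on [1, 2): add ∫ (2*t + 1)·t^(s-1) dt
on [2, ∞): add ∫ exp(-2*t)·t^(s-1) dt

on [0, 1): t
on [1, 2): 2*t + 1
on [2, oo): exp(-2*t)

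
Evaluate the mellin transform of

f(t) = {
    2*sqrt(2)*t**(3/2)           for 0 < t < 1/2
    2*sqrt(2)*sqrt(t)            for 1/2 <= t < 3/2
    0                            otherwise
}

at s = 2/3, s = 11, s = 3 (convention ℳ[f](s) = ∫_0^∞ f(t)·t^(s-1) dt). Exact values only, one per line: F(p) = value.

invert the common scale on t to get t**(3/2) on [0, 1); 2*sqrt(t) on [1, 3)
cuts at 1/2: linearity sums the 2 kernel integrals
segment 0 to 1/2 holds 2*sqrt(2)*t**(3/2); add its integral
segment [1/2, 3/2) carries 2*sqrt(2)*sqrt(t); integrate it

F(2/3) = 3*2**(1/3)*(-19 + 78*3**(1/6))/91
F(11) = -27/588800 + 177147*sqrt(3)/11776
F(3) = -11/252 + 27*sqrt(3)/14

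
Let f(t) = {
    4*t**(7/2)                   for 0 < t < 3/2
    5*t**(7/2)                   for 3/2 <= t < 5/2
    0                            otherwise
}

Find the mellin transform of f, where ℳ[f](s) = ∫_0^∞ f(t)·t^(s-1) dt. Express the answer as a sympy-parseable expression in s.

2*(-(3/2)**(s + 7/2) + 5*(5/2)**(s + 7/2))/(2*s + 7)
  Re(s) > -7/2

split f at 3/2: ℳ[f](s) collects 2 kernel integrals
between 0 and 3/2 the integrand is 4*t**(7/2)·t^(s-1)
over [3/2, 5/2), the kernel integral of 5*t**(7/2) enters the sum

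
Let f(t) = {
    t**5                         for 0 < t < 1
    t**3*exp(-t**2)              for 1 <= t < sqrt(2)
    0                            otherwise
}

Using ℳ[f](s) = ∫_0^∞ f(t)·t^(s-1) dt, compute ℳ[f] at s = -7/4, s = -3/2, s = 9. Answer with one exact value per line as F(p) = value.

F(-7/4) = -uppergamma(5/8, 2)/2 + uppergamma(5/8, 1)/2 + 4/13
F(-3/2) = -uppergamma(3/4, 2)/2 + uppergamma(3/4, 1)/2 + 2/7
F(9) = -436*exp(-2) + 1/14 + 163*exp(-1)

remove the power substitution first: t**(5/2) on [0, 1); t**(3/2)*exp(-t) on [1, 2)
undo the shared t-power: t**(3/2) on [0, 1); sqrt(t)*exp(-t) on [1, 2)
undo the shared t-power: t on [0, 1); exp(-t) on [1, 2)
decompose at 1; ℳ[f](s) sums the 2 pieces' integrals
on [0, 1): add ∫ t**5·t^(s-1) dt
over [1, sqrt(2)), the kernel integral of t**3*exp(-t**2) enters the sum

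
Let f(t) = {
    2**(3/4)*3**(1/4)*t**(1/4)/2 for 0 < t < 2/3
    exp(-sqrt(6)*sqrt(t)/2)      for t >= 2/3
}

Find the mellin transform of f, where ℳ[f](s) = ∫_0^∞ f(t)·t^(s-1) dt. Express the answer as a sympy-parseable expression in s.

2*((4*s + 1)*uppergamma(2*s, 1) + 2)/((3/2)**s*(4*s + 1))
  Re(s) > -1/4

invert the common scale on t to get t**(1/4) on [0, 1); exp(-sqrt(t)) on [1, ∞)
remove the power substitution first: sqrt(t) on [0, 1); exp(-t) on [1, ∞)
integrate the 2 segments split at 2/3, then add the results
segment [0, 2/3) carries 2**(3/4)*3**(1/4)*t**(1/4)/2; integrate it
between 2/3 and ∞ the integrand is exp(-sqrt(6)*sqrt(t)/2)·t^(s-1)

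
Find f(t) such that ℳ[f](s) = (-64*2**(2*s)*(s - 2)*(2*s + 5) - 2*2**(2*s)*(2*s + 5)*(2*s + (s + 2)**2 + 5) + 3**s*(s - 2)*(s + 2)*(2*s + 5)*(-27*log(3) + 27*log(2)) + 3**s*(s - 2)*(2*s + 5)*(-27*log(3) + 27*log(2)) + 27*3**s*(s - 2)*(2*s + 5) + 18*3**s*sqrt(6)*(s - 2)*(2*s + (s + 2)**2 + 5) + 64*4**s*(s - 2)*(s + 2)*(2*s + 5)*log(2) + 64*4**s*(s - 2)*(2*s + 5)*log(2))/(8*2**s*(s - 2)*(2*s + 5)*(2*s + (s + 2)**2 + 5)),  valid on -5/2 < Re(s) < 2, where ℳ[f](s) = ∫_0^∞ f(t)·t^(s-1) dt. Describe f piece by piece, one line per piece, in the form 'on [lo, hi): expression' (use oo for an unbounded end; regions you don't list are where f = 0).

back out the shared t-power: t**(3/2) on [0, 3/2); t**2*log(t) on [3/2, 2); t**(-3) on [2, ∞)
remove the shared t-power first: sqrt(t) on [0, 3/2); t*log(t) on [3/2, 2); t**(-4) on [2, ∞)
the 3 pieces separated at 3/2, 2 each add one integral
over [0, 3/2), the kernel integral of t**(5/2) enters the sum
segment 3/2 to 2 holds t**3*log(t); add its integral
∫ over [2, ∞) of t**(-2)·t^(s-1) joins the sum

on [0, 3/2): t**(5/2)
on [3/2, 2): t**3*log(t)
on [2, oo): t**(-2)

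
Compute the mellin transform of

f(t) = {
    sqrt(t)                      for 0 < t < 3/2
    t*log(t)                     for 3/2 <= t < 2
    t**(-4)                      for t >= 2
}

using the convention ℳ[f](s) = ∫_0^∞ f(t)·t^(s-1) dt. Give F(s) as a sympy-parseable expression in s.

(-32*2**(2*s)*(s - 4)*(2*s + 1) + 3**s*s*(s - 4)*(2*s + 1)*(-24*log(3) + 24*log(2)) + 3**s*(s - 4)*(2*s + 1)*(-24*log(3) + 24*log(2)) + 24*3**s*(s - 4)*(2*s + 1) + 16*3**s*sqrt(6)*(s - 4)*(s**2 + 2*s + 1) + 32*4**s*s*(s - 4)*(2*s + 1)*log(2) + 32*4**s*(s - 4)*(2*s + 1)*log(2) - 4**s*(2*s + 1)*(s**2 + 2*s + 1))/(16*2**s*(s - 4)*(2*s + 1)*(s**2 + 2*s + 1))
  -1/2 < Re(s) < 4

breakpoints 3/2, 2: one integral from each of the 3 segments
on [0, 3/2): add ∫ sqrt(t)·t^(s-1) dt
on [3/2, 2): add ∫ t*log(t)·t^(s-1) dt
[2, ∞) adds the kernel integral of t**(-4)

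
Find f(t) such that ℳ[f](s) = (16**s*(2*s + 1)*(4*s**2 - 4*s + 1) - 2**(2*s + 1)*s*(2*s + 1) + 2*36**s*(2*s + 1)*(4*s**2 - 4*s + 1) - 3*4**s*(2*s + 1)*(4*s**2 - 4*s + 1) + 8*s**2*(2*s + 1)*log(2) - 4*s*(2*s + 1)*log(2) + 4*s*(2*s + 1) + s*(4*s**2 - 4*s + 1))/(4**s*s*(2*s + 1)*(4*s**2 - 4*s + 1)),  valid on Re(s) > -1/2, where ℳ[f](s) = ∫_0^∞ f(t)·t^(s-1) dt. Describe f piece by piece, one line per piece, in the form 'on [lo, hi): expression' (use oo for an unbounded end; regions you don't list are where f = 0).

on [0, 1/4): sqrt(t)
on [1/4, 1): log(sqrt(t))/sqrt(t)
on [1, 4): 3
on [4, 9): 2

invert the power substitution to get t on [0, 1/2); log(t)/t on [1/2, 1); 3 on [1, 2); …
summing 4 kernel integrals split by 1/4, 1, 4 yields ℳ[f](s)
the [0, 1/4) slice contributes ∫ sqrt(t)·t^(s-1) dt
for t in [1/4, 1): the term is ∫ log(sqrt(t))/sqrt(t)·t^(s-1)
on [1, 4) integrate f = 3 against the kernel
on [4, 9): add ∫ 2·t^(s-1) dt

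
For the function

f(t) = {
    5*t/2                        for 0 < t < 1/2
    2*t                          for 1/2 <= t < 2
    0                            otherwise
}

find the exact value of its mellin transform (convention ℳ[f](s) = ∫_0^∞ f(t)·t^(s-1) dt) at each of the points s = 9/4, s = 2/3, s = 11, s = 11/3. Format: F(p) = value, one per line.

cuts at 1/2: linearity sums the 2 kernel integrals
on [0, 1/2) integrate f = 5*t/2 against the kernel
on [1/2, 2): add ∫ 2*t·t^(s-1) dt

F(9/4) = 2**(1/4)*(sqrt(2) + 512)/104
F(2/3) = 3*2**(1/3)*(1 + 32*2**(1/3))/40
F(11) = 67108865/98304
F(11/3) = 3*2**(1/3)*(1 + 2048*2**(1/3))/896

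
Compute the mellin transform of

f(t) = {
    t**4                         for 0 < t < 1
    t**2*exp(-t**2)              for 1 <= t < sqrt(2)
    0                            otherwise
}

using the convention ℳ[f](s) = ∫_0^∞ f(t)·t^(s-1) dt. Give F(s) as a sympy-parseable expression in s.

back out the shared t-power: t**2 on [0, 1); exp(-t**2) on [1, sqrt(2))
the power substitution comes off first: t on [0, 1); exp(-t) on [1, 2)
breakpoints 1: one integral from each of the 2 segments
[0, 1) adds the kernel integral of t**4
on [1, sqrt(2)): add ∫ t**2*exp(-t**2)·t^(s-1) dt

((s + 4)*uppergamma(s/2 + 1, 1) - (s + 4)*uppergamma(s/2 + 1, 2) + 2)/(2*(s + 4))
  Re(s) > -4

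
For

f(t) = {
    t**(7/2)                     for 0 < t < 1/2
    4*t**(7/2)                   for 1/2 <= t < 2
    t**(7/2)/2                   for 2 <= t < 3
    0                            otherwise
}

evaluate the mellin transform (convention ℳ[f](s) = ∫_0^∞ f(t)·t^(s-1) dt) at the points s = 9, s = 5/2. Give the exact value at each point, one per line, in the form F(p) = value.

decompose at 1/2, 2; ℳ[f](s) sums the 3 pieces' integrals
[0, 1/2) adds the kernel integral of t**(7/2)
∫ over [1/2, 2) of 4*t**(7/2)·t^(s-1) joins the sum
for t in [2, 3): the term is ∫ t**(7/2)/2·t^(s-1)

F(9) = 117440509*sqrt(2)/102400 + 531441*sqrt(3)/25
F(5/2) = 37661/384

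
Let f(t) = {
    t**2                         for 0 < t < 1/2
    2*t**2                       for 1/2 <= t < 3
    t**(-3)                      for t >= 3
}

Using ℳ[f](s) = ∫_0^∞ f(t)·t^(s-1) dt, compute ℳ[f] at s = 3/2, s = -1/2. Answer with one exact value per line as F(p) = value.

reversing the shared t-power: t on [0, 1/2); 2*t on [1/2, 3); t**(-4) on [3, ∞)
the 3 pieces separated at 1/2, 3 each add one integral
between 0 and 1/2 the integrand is t**2·t^(s-1)
∫ over [1/2, 3) of 2*t**2·t^(s-1) joins the sum
over [3, ∞), the kernel integral of t**(-3) enters the sum

F(3/2) = sqrt(2)*(-27 + 11720*sqrt(6))/1512
F(-1/2) = sqrt(2)*(-189 + 2270*sqrt(6))/1134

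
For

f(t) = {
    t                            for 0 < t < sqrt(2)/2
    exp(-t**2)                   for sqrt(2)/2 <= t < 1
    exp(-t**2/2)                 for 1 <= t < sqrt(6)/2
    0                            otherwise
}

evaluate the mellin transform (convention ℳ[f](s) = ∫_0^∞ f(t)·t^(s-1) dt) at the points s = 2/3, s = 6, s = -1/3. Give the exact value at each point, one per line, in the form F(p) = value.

F(2/3) = -2**(1/3)*uppergamma(1/3, 3/4)/2 - uppergamma(1/3, 1)/2 + uppergamma(1/3, 1/2)/2 + 3*2**(1/6)/10 + 2**(1/3)*uppergamma(1/3, 1/2)/2
F(6) = -65*exp(-3/4)/4 - 5*exp(-1)/2 + sqrt(2)/112 + 117*exp(-1/2)/8
F(-1/3) = -2**(5/6)*uppergamma(-1/6, 3/4)/4 - uppergamma(-1/6, 1)/2 + 2**(5/6)*uppergamma(-1/6, 1/2)/4 + uppergamma(-1/6, 1/2)/2 + 3*2**(2/3)/4

undo the shared t-power: 1/t on [0, sqrt(2)/2); exp(-t**2)/t**2 on [sqrt(2)/2, 1); exp(-t**2/2)/t**2 on [1, sqrt(6)/2)
undo the power substitution: 1/sqrt(t) on [0, 1/2); exp(-t)/t on [1/2, 1); exp(-t/2)/t on [1, 3/2)
undo the shared t-power: sqrt(t) on [0, 1/2); exp(-t) on [1/2, 1); exp(-t/2) on [1, 3/2)
summing 3 kernel integrals split by sqrt(2)/2, 1 yields ℳ[f](s)
on [0, sqrt(2)/2) integrate f = t against the kernel
segment sqrt(2)/2 to 1 holds exp(-t**2); add its integral
between 1 and sqrt(6)/2 the integrand is exp(-t**2/2)·t^(s-1)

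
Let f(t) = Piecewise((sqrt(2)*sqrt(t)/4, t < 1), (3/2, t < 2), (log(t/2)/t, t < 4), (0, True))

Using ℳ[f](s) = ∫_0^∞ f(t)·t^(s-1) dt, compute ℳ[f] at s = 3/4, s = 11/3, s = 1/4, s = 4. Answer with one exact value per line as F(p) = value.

F(3/4) = -39*sqrt(2)/5 - 2 - 2*sqrt(2)*log(2) + 10*2**(3/4)
F(11/3) = -9*2**(1/3)/2 - 9/22 + 3*sqrt(2)/50 + 675*2**(2/3)/176 + 12*2**(1/3)*log(2)
F(1/4) = -6 - sqrt(2)*log(2)/3 - sqrt(2)/9 + 62*2**(1/4)/9
F(4) = -43/72 + sqrt(2)/18 + 64*log(2)/3

the shared t-power comes off first: sqrt(2)*t**(3/2)/4 on [0, 1); 3*t/2 on [1, 2); log(t/2) on [2, 4)
invert the common scale on t to get t**(3/2) on [0, 1/2); 3*t on [1/2, 1); log(t) on [1, 2)
treat the 3 regions marked off by 1, 2 separately and sum
segment 0 to 1 holds sqrt(2)*sqrt(t)/4; add its integral
segment [1, 2) carries 3/2; integrate it
piece [2, 4): integrate log(t/2)/t against the kernel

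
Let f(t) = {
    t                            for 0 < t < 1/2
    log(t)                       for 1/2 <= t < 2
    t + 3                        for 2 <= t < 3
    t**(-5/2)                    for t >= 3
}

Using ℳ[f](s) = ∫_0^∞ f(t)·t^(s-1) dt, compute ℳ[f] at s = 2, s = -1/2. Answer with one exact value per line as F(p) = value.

the 4 pieces separated at 1/2, 2, 3 each add one integral
the [0, 1/2) slice contributes ∫ t·t^(s-1) dt
[1/2, 2) adds the kernel integral of log(t)
segment 2 to 3 holds (t + 3); add its integral
piece [3, ∞): integrate t**(-5/2) against the kernel

F(2) = 2*sqrt(3)/3 + 17*log(2)/8 + 207/16
F(-1/2) = sqrt(2)*(-486*log(2) + sqrt(2) + 648)/162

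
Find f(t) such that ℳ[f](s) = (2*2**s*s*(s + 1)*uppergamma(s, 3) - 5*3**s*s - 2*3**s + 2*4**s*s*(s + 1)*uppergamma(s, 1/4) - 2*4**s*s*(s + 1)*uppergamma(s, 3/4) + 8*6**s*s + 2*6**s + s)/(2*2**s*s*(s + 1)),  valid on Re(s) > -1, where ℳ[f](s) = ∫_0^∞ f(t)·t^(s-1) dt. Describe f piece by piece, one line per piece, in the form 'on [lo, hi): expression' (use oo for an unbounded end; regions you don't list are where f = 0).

on [0, 1/2): t
on [1/2, 3/2): exp(-t/2)
on [3/2, 3): t + 1
on [3, oo): exp(-t)

breakpoints 1/2, 3/2, 3: one integral from each of the 4 segments
piece [0, 1/2): integrate t against the kernel
over [1/2, 3/2), the kernel integral of exp(-t/2) enters the sum
segment [3/2, 3) carries (t + 1); integrate it
segment [3, ∞) carries exp(-t); integrate it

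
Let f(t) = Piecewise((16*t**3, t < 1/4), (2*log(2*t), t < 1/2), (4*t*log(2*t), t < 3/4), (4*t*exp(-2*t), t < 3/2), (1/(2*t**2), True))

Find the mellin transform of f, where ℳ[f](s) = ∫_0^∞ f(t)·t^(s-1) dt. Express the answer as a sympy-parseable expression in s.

(72*2**s*(s - 2)*(s + 1)**2*(s + 3)*(2*s - (s + 1)**2 + 1)*uppergamma(s + 1, 3/2) - 72*2**s*(s - 2)*(s + 1)**2*(s + 3)*(2*s - (s + 1)**2 + 1)*uppergamma(s + 1, 3) + 72*2**s*(s - 2)*(s + 1)**2*(s + 3) + 72*2**s*(s - 2)*(s + 3)*(2*s - (s + 1)**2 + 1) + 3**s*(s - 2)*(s + 1)*(s + 3)*(-108*log(2) + 108*log(3))*(2*s - (s + 1)**2 + 1) - 108*3**s*(s - 2)*(s + 3)*(2*s - (s + 1)**2 + 1) - 8*6**s*(s + 1)**2*(s + 3)*(2*s - (s + 1)**2 + 1) - 72*(s - 2)*(s + 1)**3*(s + 3)*log(2) - 72*(s - 2)*(s + 1)**2*(s + 3) + 72*(s - 2)*(s + 1)**2*(s + 3)*log(2) + 9*(s - 2)*(s + 1)**2*(2*s - (s + 1)**2 + 1))/(36*2**(2*s)*(s - 2)*(s + 1)**2*(s + 3)*(2*s - (s + 1)**2 + 1))
  -3 < Re(s) < 2

peel off the shared t-power: 16*t**4 on [0, 1/4); 2*t*log(2*t) on [1/4, 1/2); 4*t**2*log(2*t) on [1/2, 3/4); …
invert the common scale on t to get t**4 on [0, 1/2); t*log(t) on [1/2, 1); t**2*log(t) on [1, 3/2); …
peel off the shared t-power: t**2 on [0, 1/2); log(t)/t on [1/2, 1); log(t) on [1, 3/2); …
along the cuts 1/4, 1/2, 3/4, 3/2, ℳ[f](s) splits into 5 integrals
∫ over [0, 1/4) of 16*t**3·t^(s-1) joins the sum
segment 1/4 to 1/2 holds 2*log(2*t); add its integral
∫ over [1/2, 3/4) of 4*t*log(2*t)·t^(s-1) joins the sum
segment [3/4, 3/2) carries 4*t*exp(-2*t); integrate it
between 3/2 and ∞ the integrand is 1/(2*t**2)·t^(s-1)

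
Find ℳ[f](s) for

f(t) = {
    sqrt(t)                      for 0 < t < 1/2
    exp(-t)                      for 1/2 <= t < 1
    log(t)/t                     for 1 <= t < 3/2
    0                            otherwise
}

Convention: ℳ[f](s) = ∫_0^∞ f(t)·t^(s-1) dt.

split f at 1/2, 1: ℳ[f](s) collects 3 kernel integrals
piece [0, 1/2): integrate sqrt(t) against the kernel
for t in [1/2, 1): the term is ∫ exp(-t)·t^(s-1)
the [1, 3/2) slice contributes ∫ log(t)/t·t^(s-1) dt

(3*2**s*(2*s + 1)*(s**2 - 2*s + 1)*uppergamma(s, 1/2) - 3*2**s*(2*s + 1)*(s**2 - 2*s + 1)*uppergamma(s, 1) + 3*2**s*(2*s + 1) + 3**s*s*(2*s + 1)*(-2*log(2) + 2*log(3)) - 2*3**s*(2*s + 1) + 3**s*(2*s + 1)*(-2*log(3) + 2*log(2)) + 3*sqrt(2)*(s**2 - 2*s + 1))/(3*2**s*(2*s + 1)*(s**2 - 2*s + 1))
  Re(s) > -1/2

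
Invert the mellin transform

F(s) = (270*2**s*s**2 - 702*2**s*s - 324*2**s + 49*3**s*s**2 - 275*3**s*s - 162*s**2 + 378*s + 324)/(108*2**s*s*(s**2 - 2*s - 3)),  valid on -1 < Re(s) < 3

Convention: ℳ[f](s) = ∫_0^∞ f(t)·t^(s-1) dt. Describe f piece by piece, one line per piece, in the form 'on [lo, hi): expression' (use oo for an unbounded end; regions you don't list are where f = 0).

on [0, 1/2): t
on [1/2, 1): 2*t + 1
on [1, 3/2): t/2
on [3/2, oo): t**(-3)

along the cuts 1/2, 1, 3/2, ℳ[f](s) splits into 4 integrals
piece [0, 1/2): integrate t against the kernel
over [1/2, 1), the kernel integral of (2*t + 1) enters the sum
for t in [1, 3/2): the term is ∫ t/2·t^(s-1)
[3/2, ∞) adds the kernel integral of t**(-3)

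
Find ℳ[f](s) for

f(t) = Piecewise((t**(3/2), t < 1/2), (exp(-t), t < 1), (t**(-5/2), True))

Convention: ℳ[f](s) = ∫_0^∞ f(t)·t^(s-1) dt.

(2*2**s*(2*s - 5)*(2*s + 3)*uppergamma(s, 1/2) - 2*2**s*(2*s - 5)*(2*s + 3)*uppergamma(s, 1) - 4*2**s*(2*s + 3) + sqrt(2)*(2*s - 5))/(2*2**s*(2*s - 5)*(2*s + 3))
  -3/2 < Re(s) < 5/2

split f at 1/2, 1: ℳ[f](s) collects 3 kernel integrals
the [0, 1/2) slice contributes ∫ t**(3/2)·t^(s-1) dt
on [1/2, 1) integrate f = exp(-t) against the kernel
the [1, ∞) slice contributes ∫ t**(-5/2)·t^(s-1) dt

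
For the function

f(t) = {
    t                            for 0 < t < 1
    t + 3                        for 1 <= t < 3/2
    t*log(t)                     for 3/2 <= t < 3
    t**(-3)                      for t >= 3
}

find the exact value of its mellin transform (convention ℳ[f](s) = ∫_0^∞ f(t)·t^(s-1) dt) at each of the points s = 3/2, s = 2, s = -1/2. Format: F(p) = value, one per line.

F(3/2) = -922*sqrt(3)/675 - 2 + 213*sqrt(6)/100 + log(2**(9*sqrt(6)/20)*3**(-9*sqrt(6)/20 + 18*sqrt(3)/5))
F(2) = 17/24 + 9*log(2)/8 + 63*log(3)/8
F(-1/2) = -2266*sqrt(3)/567 + sqrt(6) + log(2**(sqrt(6))*3**(-sqrt(6) + 2*sqrt(3))) + 6

the 4 pieces separated at 1, 3/2, 3 each add one integral
between 0 and 1 the integrand is t·t^(s-1)
[1, 3/2) adds the kernel integral of (t + 3)
over [3/2, 3), the kernel integral of t*log(t) enters the sum
between 3 and ∞ the integrand is t**(-3)·t^(s-1)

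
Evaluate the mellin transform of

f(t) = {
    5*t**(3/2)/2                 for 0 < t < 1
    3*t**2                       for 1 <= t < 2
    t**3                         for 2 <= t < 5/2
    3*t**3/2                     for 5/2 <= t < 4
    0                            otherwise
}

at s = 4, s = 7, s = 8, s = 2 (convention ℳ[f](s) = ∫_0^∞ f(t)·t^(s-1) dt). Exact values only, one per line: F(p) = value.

F(4) = 68616081/19712
F(7) = 32771142881/208896
F(8) = 222182775063/389120
F(2) = 678717/2240

cuts at 1, 2, 5/2: linearity sums the 4 kernel integrals
for t in [0, 1): the term is ∫ 5*t**(3/2)/2·t^(s-1)
[1, 2) adds the kernel integral of 3*t**2
on [2, 5/2) integrate f = t**3 against the kernel
∫ 3*t**3/2·t^(s-1) over [5/2, 4)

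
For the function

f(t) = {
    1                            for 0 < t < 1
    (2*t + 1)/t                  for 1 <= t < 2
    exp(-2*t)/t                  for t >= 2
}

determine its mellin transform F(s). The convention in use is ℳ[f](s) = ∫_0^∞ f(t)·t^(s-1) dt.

peel off the shared t-power: t on [0, 1); 2*t + 1 on [1, 2); exp(-2*t) on [2, ∞)
the 3 pieces separated at 1, 2 each add one integral
segment [0, 1) carries 1; integrate it
on [1, 2): add ∫ (2*t + 1)/t·t^(s-1) dt
the [2, ∞) slice contributes ∫ exp(-2*t)/t·t^(s-1) dt

(4*2**s*(1 - s) - 2*2**s + 5*4**s*(s - 1) + 4**s + 4*s*(s - 1)*uppergamma(s - 1, 4))/(2*2**s*s*(s - 1))
  Re(s) > 0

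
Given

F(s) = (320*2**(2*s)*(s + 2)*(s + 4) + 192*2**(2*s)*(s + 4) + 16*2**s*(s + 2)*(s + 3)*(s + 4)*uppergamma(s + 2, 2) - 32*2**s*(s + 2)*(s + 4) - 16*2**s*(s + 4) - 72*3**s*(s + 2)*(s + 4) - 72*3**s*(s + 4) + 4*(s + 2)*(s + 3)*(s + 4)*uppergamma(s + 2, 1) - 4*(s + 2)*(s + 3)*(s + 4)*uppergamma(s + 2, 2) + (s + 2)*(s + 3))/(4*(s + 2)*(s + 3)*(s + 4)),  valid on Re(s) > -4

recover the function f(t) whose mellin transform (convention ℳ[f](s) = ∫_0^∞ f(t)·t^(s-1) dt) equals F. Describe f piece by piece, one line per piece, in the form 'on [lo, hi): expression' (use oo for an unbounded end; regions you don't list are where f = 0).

remove the shared t-power first: t**2/4 on [0, 1); exp(-t) on [1, 2); t/2 + 1 on [2, 3); …
invert the common scale on t to get t**2 on [0, 1/2); exp(-2*t) on [1/2, 1); t + 1 on [1, 3/2); …
split f at 1, 2, 3, 4: ℳ[f](s) collects 5 kernel integrals
between 0 and 1 the integrand is t**4/4·t^(s-1)
on [1, 2) integrate f = t**2*exp(-t) against the kernel
segment 2 to 3 holds t**2*(t/2 + 1); add its integral
for t in [3, 4): the term is ∫ t**2*(t/2 + 3)·t^(s-1)
piece [4, ∞): integrate t**2*exp(-t/2) against the kernel

on [0, 1): t**4/4
on [1, 2): t**2*exp(-t)
on [2, 3): t**2*(t/2 + 1)
on [3, 4): t**2*(t/2 + 3)
on [4, oo): t**2*exp(-t/2)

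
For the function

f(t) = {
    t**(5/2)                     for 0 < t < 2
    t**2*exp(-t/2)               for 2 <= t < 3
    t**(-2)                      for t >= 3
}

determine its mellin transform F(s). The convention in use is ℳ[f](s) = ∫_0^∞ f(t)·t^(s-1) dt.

the shared t-power comes off first: sqrt(t) on [0, 2); exp(-t/2) on [2, 3); t**(-4) on [3, ∞)
split f at 2, 3: ℳ[f](s) collects 3 kernel integrals
∫ over [0, 2) of t**(5/2)·t^(s-1) joins the sum
over [2, 3), the kernel integral of t**2*exp(-t/2) enters the sum
∫ over [3, ∞) of t**(-2)·t^(s-1) joins the sum

(36*2**s*(s - 2)*(2*s + 5)*uppergamma(s + 2, 1) - 36*2**s*(s - 2)*(2*s + 5)*uppergamma(s + 2, 3/2) + 72*2**(s + 1/2)*(s - 2) - 3**s*(2*s + 5))/(9*(s - 2)*(2*s + 5))
  -5/2 < Re(s) < 2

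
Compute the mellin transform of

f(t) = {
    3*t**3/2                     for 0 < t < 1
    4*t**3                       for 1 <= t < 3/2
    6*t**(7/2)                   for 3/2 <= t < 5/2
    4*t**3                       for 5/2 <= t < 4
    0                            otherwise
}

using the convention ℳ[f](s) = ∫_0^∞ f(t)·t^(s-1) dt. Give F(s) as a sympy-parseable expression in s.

treat the 4 regions marked off by 1, 3/2, 5/2 separately and sum
the [0, 1) slice contributes ∫ 3*t**3/2·t^(s-1) dt
the [1, 3/2) slice contributes ∫ 4*t**3·t^(s-1) dt
the [3/2, 5/2) slice contributes ∫ 6*t**(7/2)·t^(s-1) dt
on [5/2, 4) integrate f = 4*t**3 against the kernel

(8*(3/2)**(s + 3)*(2*s + 7) - 24*(3/2)**(s + 7/2)*(s + 3) + 8*4**(s + 3)*(2*s + 7) - 8*(5/2)**(s + 3)*(2*s + 7) + 24*(5/2)**(s + 7/2)*(s + 3) - 10*s - 35)/(2*(s + 3)*(2*s + 7))
  Re(s) > -3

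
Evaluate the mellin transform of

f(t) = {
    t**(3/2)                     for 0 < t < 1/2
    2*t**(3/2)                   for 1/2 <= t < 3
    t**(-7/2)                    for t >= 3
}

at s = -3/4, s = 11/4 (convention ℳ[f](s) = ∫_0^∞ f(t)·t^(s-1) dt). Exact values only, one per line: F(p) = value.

F(-3/4) = -2*2**(1/4)/3 + 11020*3**(3/4)/4131
F(11/4) = 2**(3/4)*(-9 + 23600*6**(1/4))/1224

invert the power substitution to get t**3 on [0, sqrt(2)/2); 2*t**3 on [sqrt(2)/2, sqrt(3)); t**(-7) on [sqrt(3), ∞)
remove the shared t-power first: t**2 on [0, sqrt(2)/2); 2*t**2 on [sqrt(2)/2, sqrt(3)); t**(-8) on [sqrt(3), ∞)
reversing the power substitution: t on [0, 1/2); 2*t on [1/2, 3); t**(-4) on [3, ∞)
split f at 1/2, 3: ℳ[f](s) collects 3 kernel integrals
between 0 and 1/2 the integrand is t**(3/2)·t^(s-1)
for t in [1/2, 3): the term is ∫ 2*t**(3/2)·t^(s-1)
[3, ∞) adds the kernel integral of t**(-7/2)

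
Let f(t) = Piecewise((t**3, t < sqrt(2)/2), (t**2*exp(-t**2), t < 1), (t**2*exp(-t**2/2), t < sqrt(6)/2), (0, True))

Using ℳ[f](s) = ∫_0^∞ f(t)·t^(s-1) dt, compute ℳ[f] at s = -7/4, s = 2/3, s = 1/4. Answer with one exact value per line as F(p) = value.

undo the shared t-power: t on [0, sqrt(2)/2); exp(-t**2) on [sqrt(2)/2, 1); exp(-t**2/2) on [1, sqrt(6)/2)
reversing the power substitution: sqrt(t) on [0, 1/2); exp(-t) on [1/2, 1); exp(-t/2) on [1, 3/2)
along the cuts sqrt(2)/2, 1, ℳ[f](s) splits into 3 integrals
∫ t**3·t^(s-1) over [0, sqrt(2)/2)
for t in [sqrt(2)/2, 1): the term is ∫ t**2*exp(-t**2)·t^(s-1)
for t in [1, sqrt(6)/2): the term is ∫ t**2*exp(-t**2/2)·t^(s-1)

F(-7/4) = -2**(1/8)*uppergamma(1/8, 3/4)/2 - uppergamma(1/8, 1)/2 + uppergamma(1/8, 1/2)/2 + 2**(1/8)*uppergamma(1/8, 1/2)/2 + 2*2**(3/8)/5
F(2/3) = -2**(1/3)*uppergamma(4/3, 3/4) - uppergamma(4/3, 1)/2 + 3*2**(1/6)/44 + uppergamma(4/3, 1/2)/2 + 2**(1/3)*uppergamma(4/3, 1/2)
F(1/4) = -2**(1/8)*uppergamma(9/8, 3/4) - uppergamma(9/8, 1)/2 + 2**(3/8)/13 + uppergamma(9/8, 1/2)/2 + 2**(1/8)*uppergamma(9/8, 1/2)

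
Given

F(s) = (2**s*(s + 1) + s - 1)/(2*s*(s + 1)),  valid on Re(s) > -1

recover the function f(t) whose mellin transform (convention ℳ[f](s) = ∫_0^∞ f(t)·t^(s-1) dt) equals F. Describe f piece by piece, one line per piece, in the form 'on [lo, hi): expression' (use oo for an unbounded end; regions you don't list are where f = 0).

on [0, 1): t
on [1, 2): 1/2

the 2 pieces separated at 1 each add one integral
∫ t·t^(s-1) over [0, 1)
segment 1 to 2 holds 1/2; add its integral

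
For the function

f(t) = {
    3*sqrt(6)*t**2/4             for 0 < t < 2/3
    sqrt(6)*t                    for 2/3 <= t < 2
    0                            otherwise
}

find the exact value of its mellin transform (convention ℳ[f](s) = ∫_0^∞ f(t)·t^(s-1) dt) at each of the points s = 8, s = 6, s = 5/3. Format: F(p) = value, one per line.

F(8) = 50387072*sqrt(6)/885735
F(6) = 31096*sqrt(6)/1701
F(5/3) = 2**(1/6)*3**(5/6)*(-7/99 + 3**(2/3))

back out the shared t-power: 3*sqrt(6)*t**(3/2)/4 on [0, 2/3); sqrt(6)*sqrt(t) on [2/3, 2)
undo the common scale on t: t**(3/2) on [0, 1); 2*sqrt(t) on [1, 3)
treat the 2 regions marked off by 2/3 separately and sum
∫ 3*sqrt(6)*t**2/4·t^(s-1) over [0, 2/3)
between 2/3 and 2 the integrand is sqrt(6)*t·t^(s-1)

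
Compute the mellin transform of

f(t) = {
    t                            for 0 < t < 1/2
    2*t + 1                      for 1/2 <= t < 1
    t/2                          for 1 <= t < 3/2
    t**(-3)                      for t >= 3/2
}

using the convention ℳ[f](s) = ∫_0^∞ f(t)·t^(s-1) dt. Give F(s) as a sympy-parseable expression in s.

(270*2**s*s**2 - 702*2**s*s - 324*2**s + 49*3**s*s**2 - 275*3**s*s - 162*s**2 + 378*s + 324)/(108*2**s*s*(s**2 - 2*s - 3))
  -1 < Re(s) < 3

slice at 1/2, 1, 3/2, transform all 4 pieces, and sum them
∫ t·t^(s-1) over [0, 1/2)
on [1/2, 1) integrate f = (2*t + 1) against the kernel
over [1, 3/2), the kernel integral of t/2 enters the sum
on [3/2, ∞) integrate f = t**(-3) against the kernel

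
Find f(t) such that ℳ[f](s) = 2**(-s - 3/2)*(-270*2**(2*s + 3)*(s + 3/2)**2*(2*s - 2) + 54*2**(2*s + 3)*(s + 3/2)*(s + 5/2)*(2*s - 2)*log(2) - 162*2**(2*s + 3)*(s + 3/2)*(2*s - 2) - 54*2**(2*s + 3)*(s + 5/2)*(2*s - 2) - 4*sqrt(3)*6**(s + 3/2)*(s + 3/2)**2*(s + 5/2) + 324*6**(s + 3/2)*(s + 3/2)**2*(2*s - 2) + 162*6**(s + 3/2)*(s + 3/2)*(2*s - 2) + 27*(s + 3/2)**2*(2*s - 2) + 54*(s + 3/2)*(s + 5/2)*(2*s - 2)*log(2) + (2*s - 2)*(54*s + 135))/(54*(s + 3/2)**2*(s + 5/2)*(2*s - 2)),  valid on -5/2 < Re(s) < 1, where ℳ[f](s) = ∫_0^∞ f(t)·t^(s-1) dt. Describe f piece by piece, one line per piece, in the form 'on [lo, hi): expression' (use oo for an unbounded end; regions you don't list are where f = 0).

peel off the shared t-power: t**2 on [0, 1/2); t*log(t) on [1/2, 2); t*(t + 3) on [2, 3); …
back out the shared t-power: t on [0, 1/2); log(t) on [1/2, 2); t + 3 on [2, 3); …
cuts at 1/2, 2, 3: linearity sums the 4 kernel integrals
for t in [0, 1/2): the term is ∫ t**(5/2)·t^(s-1)
for t in [1/2, 2): the term is ∫ t**(3/2)*log(t)·t^(s-1)
over [2, 3), the kernel integral of t**(3/2)*(t + 3) enters the sum
piece [3, ∞): integrate 1/t against the kernel

on [0, 1/2): t**(5/2)
on [1/2, 2): t**(3/2)*log(t)
on [2, 3): t**(3/2)*(t + 3)
on [3, oo): 1/t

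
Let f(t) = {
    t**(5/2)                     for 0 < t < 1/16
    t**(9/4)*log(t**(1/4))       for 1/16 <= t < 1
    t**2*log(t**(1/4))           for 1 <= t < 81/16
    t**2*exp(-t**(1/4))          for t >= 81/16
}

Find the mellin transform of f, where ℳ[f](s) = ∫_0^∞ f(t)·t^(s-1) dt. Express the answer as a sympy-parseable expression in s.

invert the shared t-power to get sqrt(t) on [0, 1/16); t**(1/4)*log(t**(1/4)) on [1/16, 1); log(t**(1/4)) on [1, 81/16); …
reversing the power substitution: t on [0, 1/4); sqrt(t)*log(sqrt(t)) on [1/4, 1); log(sqrt(t)) on [1, 9/4); …
invert the power substitution to get t**2 on [0, 1/2); t*log(t) on [1/2, 1); log(t) on [1, 3/2); …
summing 4 kernel integrals split by 1/16, 1, 81/16 yields ℳ[f](s)
segment 0 to 1/16 holds t**(5/2); add its integral
on [1/16, 1) integrate f = t**(9/4)*log(t**(1/4)) against the kernel
on [1, 81/16): add ∫ t**2*log(t**(1/4))·t^(s-1) dt
over [81/16, ∞), the kernel integral of t**2*exp(-t**(1/4)) enters the sum

2**(-4*s - 8)*(64*2**(4*s + 8)*(s + 2)**2*(4*s + 10)*(8*s + 16*(s + 2)**2 + 17)*uppergamma(4*s + 8, 3/2) - 64*2**(4*s + 8)*(s + 2)**2*(4*s + 10) + 4*2**(4*s + 8)*(4*s + 10)*(8*s + 16*(s + 2)**2 + 17) - 16*3**(4*s + 8)*(s + 2)*(4*s + 10)*(8*s + 16*(s + 2)**2 + 17)*log(2) + 16*3**(4*s + 8)*(s + 2)*(4*s + 10)*(8*s + 16*(s + 2)**2 + 17)*log(3) - 4*3**(4*s + 8)*(4*s + 10)*(8*s + 16*(s + 2)**2 + 17) + 128*(s + 2)**3*(4*s + 10)*log(2) + 32*(s + 2)**2*(4*s + 10)*log(2) + 32*(s + 2)**2*(4*s + 10) + 16*(s + 2)**2*(8*s + 16*(s + 2)**2 + 17))/(16*(s + 2)**2*(4*s + 10)*(8*s + 16*(s + 2)**2 + 17))
  Re(s) > -5/2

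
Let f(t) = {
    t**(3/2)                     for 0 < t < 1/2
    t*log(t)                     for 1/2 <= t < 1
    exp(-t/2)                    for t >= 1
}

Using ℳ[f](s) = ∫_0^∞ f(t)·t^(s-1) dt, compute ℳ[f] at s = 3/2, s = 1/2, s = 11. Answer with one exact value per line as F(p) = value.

F(3/2) = -71/600 + sqrt(2)/50 + sqrt(2)*log(2)/20 + sqrt(2)*sqrt(pi)*erfc(sqrt(2)/2) + 2*exp(-1/2)
F(1/2) = sqrt(2)*(-23*sqrt(2) + 16 + 24*log(2) + 144*sqrt(pi)*erfc(sqrt(2)/2))/144
F(11) = -455/65536 + sqrt(2)/102400 + log(2)/49152 + 12252937722*exp(-1/2)

decompose at 1/2, 1; ℳ[f](s) sums the 3 pieces' integrals
∫ over [0, 1/2) of t**(3/2)·t^(s-1) joins the sum
∫ over [1/2, 1) of t*log(t)·t^(s-1) joins the sum
∫ over [1, ∞) of exp(-t/2)·t^(s-1) joins the sum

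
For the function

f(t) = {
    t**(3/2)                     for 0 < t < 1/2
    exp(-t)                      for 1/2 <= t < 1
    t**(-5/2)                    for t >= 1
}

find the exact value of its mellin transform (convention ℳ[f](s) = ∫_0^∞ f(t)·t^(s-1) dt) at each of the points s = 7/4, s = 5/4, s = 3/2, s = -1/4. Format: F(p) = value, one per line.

slice at 1/2, 1, transform all 3 pieces, and sum them
the [0, 1/2) slice contributes ∫ t**(3/2)·t^(s-1) dt
∫ exp(-t)·t^(s-1) over [1/2, 1)
on [1, ∞) integrate f = t**(-5/2) against the kernel

F(7/4) = -uppergamma(7/4, 1) + 2**(3/4)/52 + uppergamma(7/4, 1/2) + 4/3
F(5/4) = -uppergamma(5/4, 1) + 2**(1/4)/22 + uppergamma(5/4, 1/2) + 4/5
F(3/2) = -exp(-1) - sqrt(pi)*erfc(1)/2 + sqrt(pi)*erfc(sqrt(2)/2)/2 + sqrt(2)*exp(-1/2)/2 + 25/24
F(-1/4) = -uppergamma(-1/4, 1) + 2**(3/4)/5 + 4/11 + uppergamma(-1/4, 1/2)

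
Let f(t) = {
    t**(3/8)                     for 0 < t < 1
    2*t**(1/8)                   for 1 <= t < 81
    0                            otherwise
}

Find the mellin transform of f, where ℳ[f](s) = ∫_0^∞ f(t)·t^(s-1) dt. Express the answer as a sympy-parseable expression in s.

8*(2*3**(4*s + 1/2)*(8*s + 3) - 8*s - 5)/((8*s + 1)*(8*s + 3))
  Re(s) > -3/8

strip the power substitution: t**(3/4) on [0, 1); 2*t**(1/4) on [1, 9)
reversing the power substitution: t**(3/2) on [0, 1); 2*sqrt(t) on [1, 3)
treat the 2 regions marked off by 1 separately and sum
over [0, 1), the kernel integral of t**(3/8) enters the sum
on [1, 81) integrate f = 2*t**(1/8) against the kernel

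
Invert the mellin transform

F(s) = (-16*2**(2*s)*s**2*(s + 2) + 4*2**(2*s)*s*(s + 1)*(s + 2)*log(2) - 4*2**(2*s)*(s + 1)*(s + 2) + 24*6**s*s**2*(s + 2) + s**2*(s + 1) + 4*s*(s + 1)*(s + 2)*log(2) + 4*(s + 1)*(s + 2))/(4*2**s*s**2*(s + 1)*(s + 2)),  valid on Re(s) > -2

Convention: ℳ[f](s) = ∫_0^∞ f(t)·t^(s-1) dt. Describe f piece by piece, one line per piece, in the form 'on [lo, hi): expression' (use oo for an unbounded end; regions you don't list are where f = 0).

breakpoints 1/2, 2: one integral from each of the 3 segments
on [0, 1/2) integrate f = t**2 against the kernel
∫ over [1/2, 2) of log(t)·t^(s-1) joins the sum
∫ over [2, 3) of 2*t·t^(s-1) joins the sum

on [0, 1/2): t**2
on [1/2, 2): log(t)
on [2, 3): 2*t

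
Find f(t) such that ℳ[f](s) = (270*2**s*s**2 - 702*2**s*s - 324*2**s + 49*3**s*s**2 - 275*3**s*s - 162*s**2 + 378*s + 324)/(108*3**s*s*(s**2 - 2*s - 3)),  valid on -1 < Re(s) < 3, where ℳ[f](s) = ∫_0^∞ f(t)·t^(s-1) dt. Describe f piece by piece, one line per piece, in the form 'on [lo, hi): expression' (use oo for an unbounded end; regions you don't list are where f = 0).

the common scale on t comes off first: t on [0, 1/2); 2*t + 1 on [1/2, 1); t/2 on [1, 3/2); …
the 4 pieces separated at 1/3, 2/3, 1 each add one integral
on [0, 1/3) integrate f = 3*t/2 against the kernel
the [1/3, 2/3) slice contributes ∫ (3*t + 1)·t^(s-1) dt
segment 2/3 to 1 holds 3*t/4; add its integral
∫ over [1, ∞) of 8/(27*t**3)·t^(s-1) joins the sum

on [0, 1/3): 3*t/2
on [1/3, 2/3): 3*t + 1
on [2/3, 1): 3*t/4
on [1, oo): 8/(27*t**3)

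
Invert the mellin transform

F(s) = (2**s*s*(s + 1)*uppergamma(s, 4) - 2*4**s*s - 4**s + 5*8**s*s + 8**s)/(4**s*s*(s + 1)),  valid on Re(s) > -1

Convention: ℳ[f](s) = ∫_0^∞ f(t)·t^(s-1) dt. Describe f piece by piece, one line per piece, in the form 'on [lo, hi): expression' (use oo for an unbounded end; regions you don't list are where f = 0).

split f at 1, 2: ℳ[f](s) collects 3 kernel integrals
piece [0, 1): integrate t against the kernel
∫ (2*t + 1)·t^(s-1) over [1, 2)
[2, ∞) adds the kernel integral of exp(-2*t)

on [0, 1): t
on [1, 2): 2*t + 1
on [2, oo): exp(-2*t)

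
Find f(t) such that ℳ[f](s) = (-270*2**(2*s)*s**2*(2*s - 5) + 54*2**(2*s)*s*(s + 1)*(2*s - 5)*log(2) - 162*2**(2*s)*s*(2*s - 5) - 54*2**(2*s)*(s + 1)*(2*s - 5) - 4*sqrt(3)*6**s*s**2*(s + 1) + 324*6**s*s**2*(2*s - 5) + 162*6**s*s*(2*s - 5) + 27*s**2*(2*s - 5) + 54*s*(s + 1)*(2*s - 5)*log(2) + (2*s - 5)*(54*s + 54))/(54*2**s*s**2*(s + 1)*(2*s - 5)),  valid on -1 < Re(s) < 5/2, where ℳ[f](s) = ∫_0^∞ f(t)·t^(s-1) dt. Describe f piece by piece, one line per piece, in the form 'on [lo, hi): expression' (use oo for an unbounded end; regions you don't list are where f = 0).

slice at 1/2, 2, 3, transform all 4 pieces, and sum them
the [0, 1/2) slice contributes ∫ t·t^(s-1) dt
piece [1/2, 2): integrate log(t) against the kernel
[2, 3) adds the kernel integral of (t + 3)
[3, ∞) adds the kernel integral of t**(-5/2)

on [0, 1/2): t
on [1/2, 2): log(t)
on [2, 3): t + 3
on [3, oo): t**(-5/2)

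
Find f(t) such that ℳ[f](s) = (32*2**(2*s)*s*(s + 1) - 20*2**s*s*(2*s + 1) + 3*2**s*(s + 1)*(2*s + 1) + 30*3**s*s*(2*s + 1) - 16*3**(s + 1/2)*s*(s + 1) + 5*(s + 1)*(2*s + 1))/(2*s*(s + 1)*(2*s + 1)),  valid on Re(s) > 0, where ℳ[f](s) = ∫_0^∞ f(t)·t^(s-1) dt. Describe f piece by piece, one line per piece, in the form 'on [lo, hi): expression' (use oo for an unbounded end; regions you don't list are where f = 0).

cuts at 1, 2, 3: linearity sums the 4 kernel integrals
piece [0, 1): integrate 4 against the kernel
over [1, 2), the kernel integral of 3/2 enters the sum
[2, 3) adds the kernel integral of 5*t
segment [3, 4) carries 4*sqrt(t); integrate it

on [0, 1): 4
on [1, 2): 3/2
on [2, 3): 5*t
on [3, 4): 4*sqrt(t)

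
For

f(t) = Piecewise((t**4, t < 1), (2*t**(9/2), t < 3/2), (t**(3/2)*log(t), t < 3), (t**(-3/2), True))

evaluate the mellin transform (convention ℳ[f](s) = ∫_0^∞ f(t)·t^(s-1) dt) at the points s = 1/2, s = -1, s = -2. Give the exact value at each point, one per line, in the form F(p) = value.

F(1/2) = 9*log(2)/8 + 271/180 + 27*log(3)/8
F(-1) = -538*sqrt(3)/135 - 5/21 + log(2**(sqrt(6))*3**(-sqrt(6) + 2*sqrt(3))) + 83*sqrt(6)/28
F(-2) = -754*sqrt(3)/567 - 2*sqrt(3)*log(3)/3 - 2*sqrt(6)*log(2)/3 - 3/10 + 2*sqrt(6)*log(3)/3 + 67*sqrt(6)/30

undo the shared t-power: t**2 on [0, 1); 2*t**(5/2) on [1, 3/2); log(t)/sqrt(t) on [3/2, 3); …
strip the shared t-power: t**(3/2) on [0, 1); 2*t**2 on [1, 3/2); log(t)/t on [3/2, 3); …
decompose at 1, 3/2, 3; ℳ[f](s) sums the 4 pieces' integrals
on [0, 1) integrate f = t**4 against the kernel
piece [1, 3/2): integrate 2*t**(9/2) against the kernel
∫ t**(3/2)*log(t)·t^(s-1) over [3/2, 3)
segment 3 to ∞ holds t**(-3/2); add its integral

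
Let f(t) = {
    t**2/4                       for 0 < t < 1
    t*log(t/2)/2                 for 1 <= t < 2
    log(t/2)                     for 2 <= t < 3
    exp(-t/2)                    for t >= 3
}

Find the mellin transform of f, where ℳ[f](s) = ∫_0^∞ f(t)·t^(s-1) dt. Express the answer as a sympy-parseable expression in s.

strip the common scale on t: t**2 on [0, 1/2); t*log(t) on [1/2, 1); log(t) on [1, 3/2); …
cuts at 1, 2, 3: linearity sums the 4 kernel integrals
∫ t**2/4·t^(s-1) over [0, 1)
over [1, 2), the kernel integral of t*log(t/2)/2 enters the sum
segment 2 to 3 holds log(t/2); add its integral
[3, ∞) adds the kernel integral of exp(-t/2)

(4*2**s*s**2*(s + 2)*(s**2 + 2*s + 1)*uppergamma(s, 3/2) - 4*2**s*s**2*(s + 2) + 4*2**s*(s + 2)*(s**2 + 2*s + 1) + 3**s*s*(s + 2)*(-4*log(2) + 4*log(3))*(s**2 + 2*s + 1) - 4*3**s*(s + 2)*(s**2 + 2*s + 1) + s**3*(s + 2)*log(4) + s**2*(s + 2)*log(4) + 2*s**2*(s + 2) + s**2*(s**2 + 2*s + 1))/(4*s**2*(s + 2)*(s**2 + 2*s + 1))
  Re(s) > -2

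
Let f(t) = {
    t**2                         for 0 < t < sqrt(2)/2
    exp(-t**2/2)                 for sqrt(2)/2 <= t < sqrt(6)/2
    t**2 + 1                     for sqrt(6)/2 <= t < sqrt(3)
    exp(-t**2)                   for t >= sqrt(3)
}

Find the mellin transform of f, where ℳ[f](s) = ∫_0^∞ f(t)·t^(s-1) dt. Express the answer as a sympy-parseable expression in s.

strip the power substitution: t on [0, 1/2); exp(-t/2) on [1/2, 3/2); t + 1 on [3/2, 3); …
linearity at sqrt(2)/2, sqrt(6)/2, sqrt(3) turns ℳ[f](s) into 4 summed integrals
on [0, sqrt(2)/2): add ∫ t**2·t^(s-1) dt
segment sqrt(2)/2 to sqrt(6)/2 holds exp(-t**2/2); add its integral
for t in [sqrt(6)/2, sqrt(3)): the term is ∫ (t**2 + 1)·t^(s-1)
piece [sqrt(3), ∞): integrate exp(-t**2) against the kernel

(sqrt(2)/2)**s*(2**(s/2)*s*(s + 2)*uppergamma(s/2, 3) + 2**s*s*(s + 2)*uppergamma(s/2, 1/4) - 2**s*s*(s + 2)*uppergamma(s/2, 3/4) - 5*3**(s/2)*s - 4*3**(s/2) + 8*6**(s/2)*s + 4*6**(s/2) + s)/(2*s*(s + 2))
  Re(s) > -2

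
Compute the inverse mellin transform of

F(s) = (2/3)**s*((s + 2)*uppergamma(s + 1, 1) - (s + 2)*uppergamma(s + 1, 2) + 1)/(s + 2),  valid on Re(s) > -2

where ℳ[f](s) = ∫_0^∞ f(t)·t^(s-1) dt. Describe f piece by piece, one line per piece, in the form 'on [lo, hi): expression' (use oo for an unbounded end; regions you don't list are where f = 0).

invert the common scale on t to get t**2 on [0, 1); t*exp(-t) on [1, 2)
strip the shared t-power: t on [0, 1); exp(-t) on [1, 2)
integrate the 2 segments split at 2/3, then add the results
piece [0, 2/3): integrate 9*t**2/4 against the kernel
∫ over [2/3, 4/3) of 3*t*exp(-3*t/2)/2·t^(s-1) joins the sum

on [0, 2/3): 9*t**2/4
on [2/3, 4/3): 3*t*exp(-3*t/2)/2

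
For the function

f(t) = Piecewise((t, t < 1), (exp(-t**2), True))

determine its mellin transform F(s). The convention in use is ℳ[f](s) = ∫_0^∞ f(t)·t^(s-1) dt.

remove the power substitution first: sqrt(t) on [0, 1); exp(-t) on [1, ∞)
decompose at 1; ℳ[f](s) sums the 2 pieces' integrals
∫ t·t^(s-1) over [0, 1)
segment 1 to ∞ holds exp(-t**2); add its integral

((s + 1)*uppergamma(s/2, 1) + 2)/(2*(s + 1))
  Re(s) > -1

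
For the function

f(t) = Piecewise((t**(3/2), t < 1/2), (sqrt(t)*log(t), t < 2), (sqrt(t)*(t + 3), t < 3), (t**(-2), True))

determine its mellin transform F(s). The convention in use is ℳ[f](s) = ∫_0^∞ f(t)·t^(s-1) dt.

peel off the shared t-power: t on [0, 1/2); log(t) on [1/2, 2); t + 3 on [2, 3); …
the 4 pieces separated at 1/2, 2, 3 each add one integral
segment 0 to 1/2 holds t**(3/2); add its integral
piece [1/2, 2): integrate sqrt(t)*log(t) against the kernel
segment [2, 3) carries sqrt(t)*(t + 3); integrate it
∫ over [3, ∞) of t**(-2)·t^(s-1) joins the sum

2**(-s - 1/2)*(-270*2**(2*s + 1)*(s + 1/2)**2*(2*s - 4) + 54*2**(2*s + 1)*(s + 1/2)*(s + 3/2)*(2*s - 4)*log(2) - 162*2**(2*s + 1)*(s + 1/2)*(2*s - 4) - 54*2**(2*s + 1)*(s + 3/2)*(2*s - 4) - 4*sqrt(3)*6**(s + 1/2)*(s + 1/2)**2*(s + 3/2) + 324*6**(s + 1/2)*(s + 1/2)**2*(2*s - 4) + 162*6**(s + 1/2)*(s + 1/2)*(2*s - 4) + 27*(s + 1/2)**2*(2*s - 4) + 54*(s + 1/2)*(s + 3/2)*(2*s - 4)*log(2) + (2*s - 4)*(54*s + 81))/(54*(s + 1/2)**2*(s + 3/2)*(2*s - 4))
  -3/2 < Re(s) < 2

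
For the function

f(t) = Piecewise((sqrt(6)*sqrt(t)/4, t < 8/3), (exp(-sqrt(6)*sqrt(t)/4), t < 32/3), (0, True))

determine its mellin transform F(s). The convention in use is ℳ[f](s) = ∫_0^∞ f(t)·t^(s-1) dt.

2**(3*s + 1)*((2*s + 1)*uppergamma(2*s, 1) - (2*s + 1)*uppergamma(2*s, 2) + 1)/(3**s*(2*s + 1))
  Re(s) > -1/2

reversing the common scale on t: sqrt(t)/2 on [0, 4); exp(-sqrt(t)/2) on [4, 16)
the power substitution comes off first: t/2 on [0, 2); exp(-t/2) on [2, 4)
the common scale on t comes off first: t on [0, 1); exp(-t) on [1, 2)
linearity at 8/3 turns ℳ[f](s) into 2 summed integrals
on [0, 8/3): add ∫ sqrt(6)*sqrt(t)/4·t^(s-1) dt
∫ exp(-sqrt(6)*sqrt(t)/4)·t^(s-1) over [8/3, 32/3)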